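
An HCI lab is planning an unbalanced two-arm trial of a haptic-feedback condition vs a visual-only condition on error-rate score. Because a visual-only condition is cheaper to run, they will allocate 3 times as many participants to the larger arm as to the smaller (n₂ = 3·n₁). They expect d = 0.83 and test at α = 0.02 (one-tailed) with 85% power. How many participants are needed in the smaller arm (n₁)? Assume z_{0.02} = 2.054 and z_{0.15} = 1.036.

n₁ = 19

With allocation ratio k = n₂/n₁ = 3, Var(x̄₁−x̄₂) = σ²(1/n₁ + 1/(k·n₁)) = σ²·(k+1)/(k·n₁).
So n₁ = (1 + 1/k)·((z_{α} + z_β)/d)² = 1.333 × (3.090/0.83)².
n₁ = 1.333 × 13.86 = 18.5.
Round up: n₁ = 19, giving n₂ = 3 × 19 = 57.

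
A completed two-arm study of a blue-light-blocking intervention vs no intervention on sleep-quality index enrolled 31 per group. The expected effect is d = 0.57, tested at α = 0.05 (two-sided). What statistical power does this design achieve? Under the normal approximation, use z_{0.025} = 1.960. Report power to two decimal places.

For two equal groups, power = Φ(d·√(n/2) − z_{α/2}).
d·√(n/2) = 0.57 × √(31/2) = 0.57 × 3.937 = 2.244.
z_β = 2.244 − 1.960 = 0.284.
Power = Φ(0.284) = 0.612.

power ≈ 0.61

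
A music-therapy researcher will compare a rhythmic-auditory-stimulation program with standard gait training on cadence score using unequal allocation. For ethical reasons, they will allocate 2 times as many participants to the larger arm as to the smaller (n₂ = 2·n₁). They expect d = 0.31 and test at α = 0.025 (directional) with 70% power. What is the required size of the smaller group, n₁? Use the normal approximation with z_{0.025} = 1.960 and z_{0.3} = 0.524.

With allocation ratio k = n₂/n₁ = 2, Var(x̄₁−x̄₂) = σ²(1/n₁ + 1/(k·n₁)) = σ²·(k+1)/(k·n₁).
So n₁ = (1 + 1/k)·((z_{α} + z_β)/d)² = 1.500 × (2.484/0.31)².
n₁ = 1.500 × 64.21 = 96.3.
Round up: n₁ = 97, giving n₂ = 2 × 97 = 194.

n₁ = 97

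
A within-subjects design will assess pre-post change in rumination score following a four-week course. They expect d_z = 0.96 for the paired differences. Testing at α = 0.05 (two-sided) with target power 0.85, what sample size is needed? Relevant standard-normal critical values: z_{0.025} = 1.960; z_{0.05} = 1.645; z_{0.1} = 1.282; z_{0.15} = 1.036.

For a paired (one-sample on differences) test: n = ((z_{α/2} + z_β) / d)².
z_{α/2} + z_β = 1.960 + 1.036 = 2.996.
n = (2.996 / 0.96)² = 3.121² = 9.74.
Round up.

n = 10 pairs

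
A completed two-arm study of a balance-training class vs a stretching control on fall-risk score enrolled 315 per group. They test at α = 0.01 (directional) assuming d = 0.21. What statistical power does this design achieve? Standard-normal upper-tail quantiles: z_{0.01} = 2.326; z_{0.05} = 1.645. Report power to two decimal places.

For two equal groups, power = Φ(d·√(n/2) − z_{α}).
d·√(n/2) = 0.21 × √(315/2) = 0.21 × 12.550 = 2.635.
z_β = 2.635 − 2.326 = 0.309.
Power = Φ(0.309) = 0.622.

power ≈ 0.62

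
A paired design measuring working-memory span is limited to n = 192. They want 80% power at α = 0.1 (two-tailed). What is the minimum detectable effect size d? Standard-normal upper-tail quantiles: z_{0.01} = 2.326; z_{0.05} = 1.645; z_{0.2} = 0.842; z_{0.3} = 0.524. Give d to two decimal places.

d_min ≈ 0.18

For a single sample (or paired design) of n = 192: d_min = (z_{α/2} + z_β)/√n.
z-sum = 1.645 + 0.842 = 2.487.
d_min = 2.487 / √192 = 2.487 / 13.856 = 0.179.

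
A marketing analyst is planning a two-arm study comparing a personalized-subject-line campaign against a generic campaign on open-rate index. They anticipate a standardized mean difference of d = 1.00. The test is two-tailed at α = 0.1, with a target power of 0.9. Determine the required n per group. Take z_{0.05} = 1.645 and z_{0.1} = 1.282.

n = 18 per group

For two independent groups with equal n: n = 2·((z_{α/2} + z_β) / d)².
z_{α/2} + z_β = 1.645 + 1.282 = 2.927.
n = 2 × (2.927 / 1.00)² = 2 × 2.927² = 2 × 8.57 = 17.1.
Round up to the next whole participant.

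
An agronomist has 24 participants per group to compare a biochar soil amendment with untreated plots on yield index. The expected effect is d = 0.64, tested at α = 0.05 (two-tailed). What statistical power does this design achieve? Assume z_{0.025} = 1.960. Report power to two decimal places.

For two equal groups, power = Φ(d·√(n/2) − z_{α/2}).
d·√(n/2) = 0.64 × √(24/2) = 0.64 × 3.464 = 2.217.
z_β = 2.217 − 1.960 = 0.257.
Power = Φ(0.257) = 0.601.

power ≈ 0.60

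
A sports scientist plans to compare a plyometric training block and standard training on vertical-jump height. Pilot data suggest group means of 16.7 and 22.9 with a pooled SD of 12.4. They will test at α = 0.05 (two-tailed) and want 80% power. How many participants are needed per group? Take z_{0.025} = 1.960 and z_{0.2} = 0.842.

Cohen's d = |M₁ − M₂| / SD_pooled = |16.7 − 22.9| / 12.4 = 6.2 / 12.4 = 0.500.
For two independent groups with equal n: n = 2·((z_{α/2} + z_β) / d)².
z_{α/2} + z_β = 1.960 + 0.842 = 2.802.
n = 2 × (2.802 / 0.500)² = 2 × 5.604² = 2 × 31.40 = 62.8.
Round up to the next whole participant.

n = 63 per group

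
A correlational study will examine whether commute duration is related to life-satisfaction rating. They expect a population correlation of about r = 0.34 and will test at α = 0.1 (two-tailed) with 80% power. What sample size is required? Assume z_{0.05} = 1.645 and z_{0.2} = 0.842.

Fisher's z: C = ½·ln((1+r)/(1−r)) = ½·ln(2.0303) = 0.3541.
n = ((z_{α/2} + z_β)/C)² + 3.
(1.645 + 0.842) / 0.3541 = 2.487 / 0.3541 = 7.023.
n = 7.023² + 3 = 49.33 + 3 = 52.3.
Round up.

n = 53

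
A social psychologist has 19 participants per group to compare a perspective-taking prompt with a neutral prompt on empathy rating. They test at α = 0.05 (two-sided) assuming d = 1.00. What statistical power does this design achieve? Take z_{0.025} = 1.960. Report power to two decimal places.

power ≈ 0.87

For two equal groups, power = Φ(d·√(n/2) − z_{α/2}).
d·√(n/2) = 1.00 × √(19/2) = 1.00 × 3.082 = 3.082.
z_β = 3.082 − 1.960 = 1.122.
Power = Φ(1.122) = 0.869.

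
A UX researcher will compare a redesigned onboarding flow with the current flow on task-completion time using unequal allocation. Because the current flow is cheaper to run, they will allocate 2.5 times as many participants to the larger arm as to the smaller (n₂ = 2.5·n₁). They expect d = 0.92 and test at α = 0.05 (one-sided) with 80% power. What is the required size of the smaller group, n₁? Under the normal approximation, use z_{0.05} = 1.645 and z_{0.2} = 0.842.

With allocation ratio k = n₂/n₁ = 2.5, Var(x̄₁−x̄₂) = σ²(1/n₁ + 1/(k·n₁)) = σ²·(k+1)/(k·n₁).
So n₁ = (1 + 1/k)·((z_{α} + z_β)/d)² = 1.400 × (2.487/0.92)².
n₁ = 1.400 × 7.31 = 10.2.
Round up: n₁ = 11, giving n₂ = ⌈2.5 × 11⌉ = ⌈27.5⌉ = 28.

n₁ = 11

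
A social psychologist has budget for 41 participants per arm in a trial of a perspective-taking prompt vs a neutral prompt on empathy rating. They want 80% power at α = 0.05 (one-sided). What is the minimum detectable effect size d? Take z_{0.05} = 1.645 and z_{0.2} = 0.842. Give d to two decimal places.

d_min ≈ 0.55

For two independent groups of n = 41 each: d_min = (z_{α} + z_β)·√(2/n).
z-sum = 1.645 + 0.842 = 2.487.
d_min = 2.487 × √(2/41) = 2.487 × 0.2209 = 0.549.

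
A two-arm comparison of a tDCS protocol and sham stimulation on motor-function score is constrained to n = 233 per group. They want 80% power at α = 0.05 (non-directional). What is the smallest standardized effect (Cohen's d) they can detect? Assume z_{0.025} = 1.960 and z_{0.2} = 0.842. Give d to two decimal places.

d_min ≈ 0.26

For two independent groups of n = 233 each: d_min = (z_{α/2} + z_β)·√(2/n).
z-sum = 1.960 + 0.842 = 2.802.
d_min = 2.802 × √(2/233) = 2.802 × 0.0926 = 0.260.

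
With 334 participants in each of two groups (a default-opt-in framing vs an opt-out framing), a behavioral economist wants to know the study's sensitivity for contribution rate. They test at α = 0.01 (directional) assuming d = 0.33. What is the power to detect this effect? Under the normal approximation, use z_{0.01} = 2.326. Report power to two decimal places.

For two equal groups, power = Φ(d·√(n/2) − z_{α}).
d·√(n/2) = 0.33 × √(334/2) = 0.33 × 12.923 = 4.265.
z_β = 4.265 − 2.326 = 1.939.
Power = Φ(1.939) = 0.974.

power ≈ 0.97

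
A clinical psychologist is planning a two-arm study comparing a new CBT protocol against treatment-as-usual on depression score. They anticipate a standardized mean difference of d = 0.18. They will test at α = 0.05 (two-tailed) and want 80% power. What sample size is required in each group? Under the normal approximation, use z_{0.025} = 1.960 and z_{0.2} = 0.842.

For two independent groups with equal n: n = 2·((z_{α/2} + z_β) / d)².
z_{α/2} + z_β = 1.960 + 0.842 = 2.802.
n = 2 × (2.802 / 0.18)² = 2 × 15.567² = 2 × 242.32 = 484.6.
Round up to the next whole participant.

n = 485 per group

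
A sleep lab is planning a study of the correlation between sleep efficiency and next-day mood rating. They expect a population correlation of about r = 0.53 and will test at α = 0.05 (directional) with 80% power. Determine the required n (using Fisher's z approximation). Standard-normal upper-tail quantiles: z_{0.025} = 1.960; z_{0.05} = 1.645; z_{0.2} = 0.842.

n = 21

Fisher's z: C = ½·ln((1+r)/(1−r)) = ½·ln(3.2553) = 0.5901.
n = ((z_{α} + z_β)/C)² + 3.
(1.645 + 0.842) / 0.5901 = 2.487 / 0.5901 = 4.215.
n = 4.215² + 3 = 17.76 + 3 = 20.8.
Round up.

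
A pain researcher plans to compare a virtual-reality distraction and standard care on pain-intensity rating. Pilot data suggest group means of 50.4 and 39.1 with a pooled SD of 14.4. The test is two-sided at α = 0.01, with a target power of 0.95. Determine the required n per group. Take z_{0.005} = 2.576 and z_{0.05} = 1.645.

n = 58 per group

Cohen's d = |M₁ − M₂| / SD_pooled = |50.4 − 39.1| / 14.4 = 11.3 / 14.4 = 0.785.
For two independent groups with equal n: n = 2·((z_{α/2} + z_β) / d)².
z_{α/2} + z_β = 2.576 + 1.645 = 4.221.
n = 2 × (4.221 / 0.785)² = 2 × 5.377² = 2 × 28.91 = 57.8.
Round up to the next whole participant.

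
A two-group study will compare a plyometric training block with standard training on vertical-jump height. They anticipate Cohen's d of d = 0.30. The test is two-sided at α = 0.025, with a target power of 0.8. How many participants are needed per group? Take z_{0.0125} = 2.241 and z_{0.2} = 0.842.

n = 212 per group

For two independent groups with equal n: n = 2·((z_{α/2} + z_β) / d)².
z_{α/2} + z_β = 2.241 + 0.842 = 3.083.
n = 2 × (3.083 / 0.30)² = 2 × 10.277² = 2 × 105.61 = 211.2.
Round up to the next whole participant.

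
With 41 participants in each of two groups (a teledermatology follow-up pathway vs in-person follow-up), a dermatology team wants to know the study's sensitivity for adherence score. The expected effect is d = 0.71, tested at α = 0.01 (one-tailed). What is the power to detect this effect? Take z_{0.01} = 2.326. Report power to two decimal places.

For two equal groups, power = Φ(d·√(n/2) − z_{α}).
d·√(n/2) = 0.71 × √(41/2) = 0.71 × 4.528 = 3.215.
z_β = 3.215 − 2.326 = 0.889.
Power = Φ(0.889) = 0.813.

power ≈ 0.81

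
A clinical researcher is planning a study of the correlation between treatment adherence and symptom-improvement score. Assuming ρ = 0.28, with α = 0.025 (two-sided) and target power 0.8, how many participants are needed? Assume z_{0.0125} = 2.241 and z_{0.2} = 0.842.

Fisher's z: C = ½·ln((1+r)/(1−r)) = ½·ln(1.7778) = 0.2877.
n = ((z_{α/2} + z_β)/C)² + 3.
(2.241 + 0.842) / 0.2877 = 3.083 / 0.2877 = 10.716.
n = 10.716² + 3 = 114.83 + 3 = 117.8.
Round up.

n = 118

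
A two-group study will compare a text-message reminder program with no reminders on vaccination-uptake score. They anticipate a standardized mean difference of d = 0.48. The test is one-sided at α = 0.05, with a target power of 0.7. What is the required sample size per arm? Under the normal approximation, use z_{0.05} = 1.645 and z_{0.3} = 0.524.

n = 41 per group

For two independent groups with equal n: n = 2·((z_{α} + z_β) / d)².
z_{α} + z_β = 1.645 + 0.524 = 2.169.
n = 2 × (2.169 / 0.48)² = 2 × 4.519² = 2 × 20.42 = 40.8.
Round up to the next whole participant.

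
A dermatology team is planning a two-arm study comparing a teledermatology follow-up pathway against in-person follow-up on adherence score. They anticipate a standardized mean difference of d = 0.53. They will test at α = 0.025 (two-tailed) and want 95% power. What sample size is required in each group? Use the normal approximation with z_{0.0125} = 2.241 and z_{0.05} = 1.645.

For two independent groups with equal n: n = 2·((z_{α/2} + z_β) / d)².
z_{α/2} + z_β = 2.241 + 1.645 = 3.886.
n = 2 × (3.886 / 0.53)² = 2 × 7.332² = 2 × 53.76 = 107.5.
Round up to the next whole participant.

n = 108 per group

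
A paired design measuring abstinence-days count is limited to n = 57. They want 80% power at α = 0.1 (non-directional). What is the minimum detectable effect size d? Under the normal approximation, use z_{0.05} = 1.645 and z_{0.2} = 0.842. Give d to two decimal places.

For a single sample (or paired design) of n = 57: d_min = (z_{α/2} + z_β)/√n.
z-sum = 1.645 + 0.842 = 2.487.
d_min = 2.487 / √57 = 2.487 / 7.550 = 0.329.

d_min ≈ 0.33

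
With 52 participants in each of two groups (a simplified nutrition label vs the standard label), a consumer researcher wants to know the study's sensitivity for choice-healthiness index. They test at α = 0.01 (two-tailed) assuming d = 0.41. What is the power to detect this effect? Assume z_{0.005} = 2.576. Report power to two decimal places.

power ≈ 0.31

For two equal groups, power = Φ(d·√(n/2) − z_{α/2}).
d·√(n/2) = 0.41 × √(52/2) = 0.41 × 5.099 = 2.091.
z_β = 2.091 − 2.576 = -0.485.
Power = Φ(-0.485) = 0.314.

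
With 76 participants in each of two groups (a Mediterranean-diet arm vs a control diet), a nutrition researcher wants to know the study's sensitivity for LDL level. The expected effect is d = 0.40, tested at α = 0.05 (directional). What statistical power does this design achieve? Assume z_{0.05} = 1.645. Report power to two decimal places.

power ≈ 0.79

For two equal groups, power = Φ(d·√(n/2) − z_{α}).
d·√(n/2) = 0.40 × √(76/2) = 0.40 × 6.164 = 2.466.
z_β = 2.466 − 1.645 = 0.821.
Power = Φ(0.821) = 0.794.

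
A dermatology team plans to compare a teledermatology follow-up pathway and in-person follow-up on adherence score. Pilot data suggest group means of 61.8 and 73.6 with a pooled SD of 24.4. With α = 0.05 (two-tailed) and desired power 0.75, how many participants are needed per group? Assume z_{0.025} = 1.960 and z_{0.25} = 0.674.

Cohen's d = |M₁ − M₂| / SD_pooled = |61.8 − 73.6| / 24.4 = 11.8 / 24.4 = 0.484.
For two independent groups with equal n: n = 2·((z_{α/2} + z_β) / d)².
z_{α/2} + z_β = 1.960 + 0.674 = 2.634.
n = 2 × (2.634 / 0.484)² = 2 × 5.442² = 2 × 29.62 = 59.2.
Round up to the next whole participant.

n = 60 per group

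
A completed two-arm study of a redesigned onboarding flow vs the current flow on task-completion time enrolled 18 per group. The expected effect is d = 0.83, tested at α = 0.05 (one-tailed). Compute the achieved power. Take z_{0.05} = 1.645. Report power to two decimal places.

For two equal groups, power = Φ(d·√(n/2) − z_{α}).
d·√(n/2) = 0.83 × √(18/2) = 0.83 × 3.000 = 2.490.
z_β = 2.490 − 1.645 = 0.845.
Power = Φ(0.845) = 0.801.

power ≈ 0.80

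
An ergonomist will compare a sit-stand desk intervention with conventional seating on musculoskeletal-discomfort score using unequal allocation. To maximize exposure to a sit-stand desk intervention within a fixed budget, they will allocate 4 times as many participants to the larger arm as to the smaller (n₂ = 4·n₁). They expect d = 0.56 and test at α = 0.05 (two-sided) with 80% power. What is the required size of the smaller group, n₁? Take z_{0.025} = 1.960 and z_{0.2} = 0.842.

n₁ = 32

With allocation ratio k = n₂/n₁ = 4, Var(x̄₁−x̄₂) = σ²(1/n₁ + 1/(k·n₁)) = σ²·(k+1)/(k·n₁).
So n₁ = (1 + 1/k)·((z_{α/2} + z_β)/d)² = 1.250 × (2.802/0.56)².
n₁ = 1.250 × 25.04 = 31.3.
Round up: n₁ = 32, giving n₂ = 4 × 32 = 128.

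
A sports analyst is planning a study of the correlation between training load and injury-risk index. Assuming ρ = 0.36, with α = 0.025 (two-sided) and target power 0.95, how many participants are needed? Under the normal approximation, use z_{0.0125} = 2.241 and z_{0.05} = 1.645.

n = 110

Fisher's z: C = ½·ln((1+r)/(1−r)) = ½·ln(2.1250) = 0.3769.
n = ((z_{α/2} + z_β)/C)² + 3.
(2.241 + 1.645) / 0.3769 = 3.886 / 0.3769 = 10.310.
n = 10.310² + 3 = 106.30 + 3 = 109.3.
Round up.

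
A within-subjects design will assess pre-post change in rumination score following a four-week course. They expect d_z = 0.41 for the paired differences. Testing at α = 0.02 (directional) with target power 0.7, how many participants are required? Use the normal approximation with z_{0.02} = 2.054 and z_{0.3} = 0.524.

For a paired (one-sample on differences) test: n = ((z_{α} + z_β) / d)².
z_{α} + z_β = 2.054 + 0.524 = 2.578.
n = (2.578 / 0.41)² = 6.288² = 39.54.
Round up.

n = 40 pairs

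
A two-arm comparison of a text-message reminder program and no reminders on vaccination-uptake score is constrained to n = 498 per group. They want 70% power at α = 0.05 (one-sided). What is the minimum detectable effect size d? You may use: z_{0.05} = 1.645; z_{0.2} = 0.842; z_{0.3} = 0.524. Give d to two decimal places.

For two independent groups of n = 498 each: d_min = (z_{α} + z_β)·√(2/n).
z-sum = 1.645 + 0.524 = 2.169.
d_min = 2.169 × √(2/498) = 2.169 × 0.0634 = 0.137.

d_min ≈ 0.14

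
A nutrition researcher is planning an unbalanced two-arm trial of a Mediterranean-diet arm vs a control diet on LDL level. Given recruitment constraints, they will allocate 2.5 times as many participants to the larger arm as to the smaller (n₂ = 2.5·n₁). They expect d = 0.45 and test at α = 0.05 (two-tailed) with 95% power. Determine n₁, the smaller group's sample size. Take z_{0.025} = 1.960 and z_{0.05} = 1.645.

n₁ = 90

With allocation ratio k = n₂/n₁ = 2.5, Var(x̄₁−x̄₂) = σ²(1/n₁ + 1/(k·n₁)) = σ²·(k+1)/(k·n₁).
So n₁ = (1 + 1/k)·((z_{α/2} + z_β)/d)² = 1.400 × (3.605/0.45)².
n₁ = 1.400 × 64.18 = 89.8.
Round up: n₁ = 90, giving n₂ = 2.5 × 90 = 225.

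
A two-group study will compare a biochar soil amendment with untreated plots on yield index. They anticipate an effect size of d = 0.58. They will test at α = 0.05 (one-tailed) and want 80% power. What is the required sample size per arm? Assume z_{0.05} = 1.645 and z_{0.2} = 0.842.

For two independent groups with equal n: n = 2·((z_{α} + z_β) / d)².
z_{α} + z_β = 1.645 + 0.842 = 2.487.
n = 2 × (2.487 / 0.58)² = 2 × 4.288² = 2 × 18.39 = 36.8.
Round up to the next whole participant.

n = 37 per group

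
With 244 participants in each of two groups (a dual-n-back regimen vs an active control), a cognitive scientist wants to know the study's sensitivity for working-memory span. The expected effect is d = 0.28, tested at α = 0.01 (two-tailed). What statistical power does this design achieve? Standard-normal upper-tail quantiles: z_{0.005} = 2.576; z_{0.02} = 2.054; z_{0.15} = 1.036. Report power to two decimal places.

power ≈ 0.70

For two equal groups, power = Φ(d·√(n/2) − z_{α/2}).
d·√(n/2) = 0.28 × √(244/2) = 0.28 × 11.045 = 3.093.
z_β = 3.093 − 2.576 = 0.517.
Power = Φ(0.517) = 0.697.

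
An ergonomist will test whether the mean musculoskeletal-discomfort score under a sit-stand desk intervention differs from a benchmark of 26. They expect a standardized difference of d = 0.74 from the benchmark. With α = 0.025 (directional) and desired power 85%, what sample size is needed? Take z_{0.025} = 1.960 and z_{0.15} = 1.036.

n = 17

For a one-sample test: n = ((z_{α} + z_β) / d)².
z_{α} + z_β = 1.960 + 1.036 = 2.996.
n = (2.996 / 0.74)² = 4.049² = 16.39.
Round up.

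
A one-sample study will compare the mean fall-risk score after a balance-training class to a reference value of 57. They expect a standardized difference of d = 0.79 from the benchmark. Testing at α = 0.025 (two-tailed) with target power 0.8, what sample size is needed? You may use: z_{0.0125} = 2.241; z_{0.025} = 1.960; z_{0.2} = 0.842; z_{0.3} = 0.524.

n = 16

For a one-sample test: n = ((z_{α/2} + z_β) / d)².
z_{α/2} + z_β = 2.241 + 0.842 = 3.083.
n = (3.083 / 0.79)² = 3.903² = 15.23.
Round up.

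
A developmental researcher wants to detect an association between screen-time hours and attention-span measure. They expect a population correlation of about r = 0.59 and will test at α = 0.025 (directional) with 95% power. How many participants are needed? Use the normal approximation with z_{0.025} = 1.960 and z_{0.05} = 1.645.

n = 32

Fisher's z: C = ½·ln((1+r)/(1−r)) = ½·ln(3.8780) = 0.6777.
n = ((z_{α} + z_β)/C)² + 3.
(1.960 + 1.645) / 0.6777 = 3.605 / 0.6777 = 5.319.
n = 5.319² + 3 = 28.30 + 3 = 31.3.
Round up.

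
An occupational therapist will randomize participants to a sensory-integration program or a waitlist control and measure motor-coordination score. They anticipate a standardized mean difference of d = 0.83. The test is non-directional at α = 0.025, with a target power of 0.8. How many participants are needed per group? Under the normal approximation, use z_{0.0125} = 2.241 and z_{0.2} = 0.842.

n = 28 per group

For two independent groups with equal n: n = 2·((z_{α/2} + z_β) / d)².
z_{α/2} + z_β = 2.241 + 0.842 = 3.083.
n = 2 × (3.083 / 0.83)² = 2 × 3.714² = 2 × 13.80 = 27.6.
Round up to the next whole participant.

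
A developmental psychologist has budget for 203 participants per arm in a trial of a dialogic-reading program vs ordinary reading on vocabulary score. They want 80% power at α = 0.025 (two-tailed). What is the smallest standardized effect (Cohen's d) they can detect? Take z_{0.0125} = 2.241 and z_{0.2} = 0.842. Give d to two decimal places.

d_min ≈ 0.31

For two independent groups of n = 203 each: d_min = (z_{α/2} + z_β)·√(2/n).
z-sum = 2.241 + 0.842 = 3.083.
d_min = 3.083 × √(2/203) = 3.083 × 0.0993 = 0.306.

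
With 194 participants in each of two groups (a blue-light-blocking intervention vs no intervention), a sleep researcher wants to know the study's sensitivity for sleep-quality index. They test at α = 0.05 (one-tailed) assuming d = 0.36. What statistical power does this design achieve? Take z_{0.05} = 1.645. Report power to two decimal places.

For two equal groups, power = Φ(d·√(n/2) − z_{α}).
d·√(n/2) = 0.36 × √(194/2) = 0.36 × 9.849 = 3.546.
z_β = 3.546 − 1.645 = 1.901.
Power = Φ(1.901) = 0.971.

power ≈ 0.97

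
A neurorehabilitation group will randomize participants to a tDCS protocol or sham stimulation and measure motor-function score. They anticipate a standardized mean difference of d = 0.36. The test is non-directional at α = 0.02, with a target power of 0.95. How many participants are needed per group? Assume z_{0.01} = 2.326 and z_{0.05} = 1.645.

n = 244 per group

For two independent groups with equal n: n = 2·((z_{α/2} + z_β) / d)².
z_{α/2} + z_β = 2.326 + 1.645 = 3.971.
n = 2 × (3.971 / 0.36)² = 2 × 11.031² = 2 × 121.67 = 243.3.
Round up to the next whole participant.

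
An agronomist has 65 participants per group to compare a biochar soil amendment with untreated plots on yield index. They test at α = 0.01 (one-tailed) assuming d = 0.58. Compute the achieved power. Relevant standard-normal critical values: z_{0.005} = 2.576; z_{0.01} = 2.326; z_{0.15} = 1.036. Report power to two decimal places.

For two equal groups, power = Φ(d·√(n/2) − z_{α}).
d·√(n/2) = 0.58 × √(65/2) = 0.58 × 5.701 = 3.307.
z_β = 3.307 − 2.326 = 0.981.
Power = Φ(0.981) = 0.837.

power ≈ 0.84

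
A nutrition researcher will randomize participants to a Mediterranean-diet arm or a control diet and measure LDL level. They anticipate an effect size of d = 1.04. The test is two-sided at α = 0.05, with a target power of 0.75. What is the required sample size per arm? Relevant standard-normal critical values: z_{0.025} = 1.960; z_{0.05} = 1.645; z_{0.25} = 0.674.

For two independent groups with equal n: n = 2·((z_{α/2} + z_β) / d)².
z_{α/2} + z_β = 1.960 + 0.674 = 2.634.
n = 2 × (2.634 / 1.04)² = 2 × 2.533² = 2 × 6.41 = 12.8.
Round up to the next whole participant.

n = 13 per group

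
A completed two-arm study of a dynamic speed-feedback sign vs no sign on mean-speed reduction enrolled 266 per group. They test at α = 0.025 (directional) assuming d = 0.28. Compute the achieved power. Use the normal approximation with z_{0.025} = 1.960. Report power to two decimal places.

For two equal groups, power = Φ(d·√(n/2) − z_{α}).
d·√(n/2) = 0.28 × √(266/2) = 0.28 × 11.533 = 3.229.
z_β = 3.229 − 1.960 = 1.269.
Power = Φ(1.269) = 0.898.

power ≈ 0.90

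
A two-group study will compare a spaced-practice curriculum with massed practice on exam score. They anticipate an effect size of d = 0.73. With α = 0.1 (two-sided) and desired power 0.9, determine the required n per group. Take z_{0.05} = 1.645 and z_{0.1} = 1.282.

n = 33 per group

For two independent groups with equal n: n = 2·((z_{α/2} + z_β) / d)².
z_{α/2} + z_β = 1.645 + 1.282 = 2.927.
n = 2 × (2.927 / 0.73)² = 2 × 4.010² = 2 × 16.08 = 32.2.
Round up to the next whole participant.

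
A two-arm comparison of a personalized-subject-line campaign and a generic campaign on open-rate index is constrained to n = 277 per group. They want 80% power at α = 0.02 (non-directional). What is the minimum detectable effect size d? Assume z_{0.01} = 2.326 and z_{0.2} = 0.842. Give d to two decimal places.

For two independent groups of n = 277 each: d_min = (z_{α/2} + z_β)·√(2/n).
z-sum = 2.326 + 0.842 = 3.168.
d_min = 3.168 × √(2/277) = 3.168 × 0.0850 = 0.269.

d_min ≈ 0.27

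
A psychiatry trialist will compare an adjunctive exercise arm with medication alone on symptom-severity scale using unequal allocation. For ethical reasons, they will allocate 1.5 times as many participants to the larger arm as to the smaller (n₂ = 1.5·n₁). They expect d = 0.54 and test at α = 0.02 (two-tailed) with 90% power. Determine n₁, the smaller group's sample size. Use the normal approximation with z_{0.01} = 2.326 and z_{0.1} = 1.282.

With allocation ratio k = n₂/n₁ = 1.5, Var(x̄₁−x̄₂) = σ²(1/n₁ + 1/(k·n₁)) = σ²·(k+1)/(k·n₁).
So n₁ = (1 + 1/k)·((z_{α/2} + z_β)/d)² = 1.667 × (3.608/0.54)².
n₁ = 1.667 × 44.64 = 74.4.
Round up: n₁ = 75, giving n₂ = ⌈1.5 × 75⌉ = ⌈112.5⌉ = 113.

n₁ = 75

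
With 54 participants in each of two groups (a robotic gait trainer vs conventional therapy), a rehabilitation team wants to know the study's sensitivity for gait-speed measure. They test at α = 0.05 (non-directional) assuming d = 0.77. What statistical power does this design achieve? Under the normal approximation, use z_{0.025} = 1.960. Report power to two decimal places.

power ≈ 0.98

For two equal groups, power = Φ(d·√(n/2) − z_{α/2}).
d·√(n/2) = 0.77 × √(54/2) = 0.77 × 5.196 = 4.001.
z_β = 4.001 − 1.960 = 2.041.
Power = Φ(2.041) = 0.979.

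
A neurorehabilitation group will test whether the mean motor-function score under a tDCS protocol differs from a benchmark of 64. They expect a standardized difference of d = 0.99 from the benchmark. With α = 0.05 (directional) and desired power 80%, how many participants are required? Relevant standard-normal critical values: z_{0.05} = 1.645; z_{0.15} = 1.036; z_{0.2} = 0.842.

n = 7

For a one-sample test: n = ((z_{α} + z_β) / d)².
z_{α} + z_β = 1.645 + 0.842 = 2.487.
n = (2.487 / 0.99)² = 2.512² = 6.31.
Round up.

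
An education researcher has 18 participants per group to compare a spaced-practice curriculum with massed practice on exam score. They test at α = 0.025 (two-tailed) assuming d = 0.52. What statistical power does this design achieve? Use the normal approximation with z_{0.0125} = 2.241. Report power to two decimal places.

For two equal groups, power = Φ(d·√(n/2) − z_{α/2}).
d·√(n/2) = 0.52 × √(18/2) = 0.52 × 3.000 = 1.560.
z_β = 1.560 − 2.241 = -0.681.
Power = Φ(-0.681) = 0.248.

power ≈ 0.25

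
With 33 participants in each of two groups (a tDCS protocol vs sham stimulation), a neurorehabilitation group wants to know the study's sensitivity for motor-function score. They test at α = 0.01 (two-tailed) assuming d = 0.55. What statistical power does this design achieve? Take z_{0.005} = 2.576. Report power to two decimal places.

power ≈ 0.37

For two equal groups, power = Φ(d·√(n/2) − z_{α/2}).
d·√(n/2) = 0.55 × √(33/2) = 0.55 × 4.062 = 2.234.
z_β = 2.234 − 2.576 = -0.342.
Power = Φ(-0.342) = 0.366.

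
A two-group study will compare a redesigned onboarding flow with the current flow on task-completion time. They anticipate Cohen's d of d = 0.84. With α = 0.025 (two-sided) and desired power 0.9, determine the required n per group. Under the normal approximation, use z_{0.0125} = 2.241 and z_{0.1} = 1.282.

n = 36 per group

For two independent groups with equal n: n = 2·((z_{α/2} + z_β) / d)².
z_{α/2} + z_β = 2.241 + 1.282 = 3.523.
n = 2 × (3.523 / 0.84)² = 2 × 4.194² = 2 × 17.59 = 35.2.
Round up to the next whole participant.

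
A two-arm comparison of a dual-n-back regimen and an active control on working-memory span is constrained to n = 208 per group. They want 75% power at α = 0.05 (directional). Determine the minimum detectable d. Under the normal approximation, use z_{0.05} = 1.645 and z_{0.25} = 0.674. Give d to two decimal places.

For two independent groups of n = 208 each: d_min = (z_{α} + z_β)·√(2/n).
z-sum = 1.645 + 0.674 = 2.319.
d_min = 2.319 × √(2/208) = 2.319 × 0.0981 = 0.227.

d_min ≈ 0.23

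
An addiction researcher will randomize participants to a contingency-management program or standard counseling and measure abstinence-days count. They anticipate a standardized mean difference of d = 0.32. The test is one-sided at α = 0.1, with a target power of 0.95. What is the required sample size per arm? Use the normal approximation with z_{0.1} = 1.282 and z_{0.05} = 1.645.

n = 168 per group

For two independent groups with equal n: n = 2·((z_{α} + z_β) / d)².
z_{α} + z_β = 1.282 + 1.645 = 2.927.
n = 2 × (2.927 / 0.32)² = 2 × 9.147² = 2 × 83.67 = 167.3.
Round up to the next whole participant.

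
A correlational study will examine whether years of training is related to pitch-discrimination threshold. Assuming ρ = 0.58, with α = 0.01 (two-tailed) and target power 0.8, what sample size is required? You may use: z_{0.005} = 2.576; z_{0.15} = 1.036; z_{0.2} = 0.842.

n = 30

Fisher's z: C = ½·ln((1+r)/(1−r)) = ½·ln(3.7619) = 0.6625.
n = ((z_{α/2} + z_β)/C)² + 3.
(2.576 + 0.842) / 0.6625 = 3.418 / 0.6625 = 5.159.
n = 5.159² + 3 = 26.62 + 3 = 29.6.
Round up.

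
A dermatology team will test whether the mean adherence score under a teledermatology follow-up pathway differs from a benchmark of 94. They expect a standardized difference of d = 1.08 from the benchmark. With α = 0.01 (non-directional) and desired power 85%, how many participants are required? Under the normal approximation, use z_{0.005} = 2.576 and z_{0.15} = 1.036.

n = 12

For a one-sample test: n = ((z_{α/2} + z_β) / d)².
z_{α/2} + z_β = 2.576 + 1.036 = 3.612.
n = (3.612 / 1.08)² = 3.344² = 11.19.
Round up.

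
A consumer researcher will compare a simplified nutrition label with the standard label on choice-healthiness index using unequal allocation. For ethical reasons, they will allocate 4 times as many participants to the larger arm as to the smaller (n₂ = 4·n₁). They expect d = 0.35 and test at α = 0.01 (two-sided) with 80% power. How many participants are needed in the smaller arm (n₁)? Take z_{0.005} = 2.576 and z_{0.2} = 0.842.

n₁ = 120

With allocation ratio k = n₂/n₁ = 4, Var(x̄₁−x̄₂) = σ²(1/n₁ + 1/(k·n₁)) = σ²·(k+1)/(k·n₁).
So n₁ = (1 + 1/k)·((z_{α/2} + z_β)/d)² = 1.250 × (3.418/0.35)².
n₁ = 1.250 × 95.37 = 119.2.
Round up: n₁ = 120, giving n₂ = 4 × 120 = 480.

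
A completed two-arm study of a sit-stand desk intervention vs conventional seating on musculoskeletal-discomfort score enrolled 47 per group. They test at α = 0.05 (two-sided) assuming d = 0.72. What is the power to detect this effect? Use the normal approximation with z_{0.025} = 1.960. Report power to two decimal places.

power ≈ 0.94

For two equal groups, power = Φ(d·√(n/2) − z_{α/2}).
d·√(n/2) = 0.72 × √(47/2) = 0.72 × 4.848 = 3.490.
z_β = 3.490 − 1.960 = 1.530.
Power = Φ(1.530) = 0.937.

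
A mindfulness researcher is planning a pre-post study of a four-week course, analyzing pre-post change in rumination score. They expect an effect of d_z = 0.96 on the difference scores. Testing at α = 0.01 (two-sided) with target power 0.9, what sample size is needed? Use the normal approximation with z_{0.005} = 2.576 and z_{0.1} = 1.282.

n = 17 pairs

For a paired (one-sample on differences) test: n = ((z_{α/2} + z_β) / d)².
z_{α/2} + z_β = 2.576 + 1.282 = 3.858.
n = (3.858 / 0.96)² = 4.019² = 16.15.
Round up.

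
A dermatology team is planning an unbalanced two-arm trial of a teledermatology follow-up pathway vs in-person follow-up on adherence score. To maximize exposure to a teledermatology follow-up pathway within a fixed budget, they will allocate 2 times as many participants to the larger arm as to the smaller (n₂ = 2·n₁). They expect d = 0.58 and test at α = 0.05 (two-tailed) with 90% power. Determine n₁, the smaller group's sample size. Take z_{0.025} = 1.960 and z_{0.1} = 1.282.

With allocation ratio k = n₂/n₁ = 2, Var(x̄₁−x̄₂) = σ²(1/n₁ + 1/(k·n₁)) = σ²·(k+1)/(k·n₁).
So n₁ = (1 + 1/k)·((z_{α/2} + z_β)/d)² = 1.500 × (3.242/0.58)².
n₁ = 1.500 × 31.24 = 46.9.
Round up: n₁ = 47, giving n₂ = 2 × 47 = 94.

n₁ = 47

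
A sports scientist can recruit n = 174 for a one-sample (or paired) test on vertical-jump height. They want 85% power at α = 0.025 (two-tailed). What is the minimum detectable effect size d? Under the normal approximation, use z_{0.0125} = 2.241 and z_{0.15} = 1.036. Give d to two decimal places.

For a single sample (or paired design) of n = 174: d_min = (z_{α/2} + z_β)/√n.
z-sum = 2.241 + 1.036 = 3.277.
d_min = 3.277 / √174 = 3.277 / 13.191 = 0.248.

d_min ≈ 0.25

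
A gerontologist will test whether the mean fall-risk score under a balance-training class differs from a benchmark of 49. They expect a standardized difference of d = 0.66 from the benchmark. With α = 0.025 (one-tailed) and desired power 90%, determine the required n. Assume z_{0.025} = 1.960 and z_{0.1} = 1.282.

n = 25

For a one-sample test: n = ((z_{α} + z_β) / d)².
z_{α} + z_β = 1.960 + 1.282 = 3.242.
n = (3.242 / 0.66)² = 4.912² = 24.13.
Round up.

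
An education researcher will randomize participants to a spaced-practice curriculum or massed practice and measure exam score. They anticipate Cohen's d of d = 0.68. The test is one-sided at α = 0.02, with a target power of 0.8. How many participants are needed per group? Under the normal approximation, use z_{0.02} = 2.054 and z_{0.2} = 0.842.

For two independent groups with equal n: n = 2·((z_{α} + z_β) / d)².
z_{α} + z_β = 2.054 + 0.842 = 2.896.
n = 2 × (2.896 / 0.68)² = 2 × 4.259² = 2 × 18.14 = 36.3.
Round up to the next whole participant.

n = 37 per group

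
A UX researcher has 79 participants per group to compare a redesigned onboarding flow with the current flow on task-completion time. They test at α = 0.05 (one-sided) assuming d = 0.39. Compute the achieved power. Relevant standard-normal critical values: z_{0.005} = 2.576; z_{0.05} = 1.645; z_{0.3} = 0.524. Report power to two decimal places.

power ≈ 0.79

For two equal groups, power = Φ(d·√(n/2) − z_{α}).
d·√(n/2) = 0.39 × √(79/2) = 0.39 × 6.285 = 2.451.
z_β = 2.451 − 1.645 = 0.806.
Power = Φ(0.806) = 0.790.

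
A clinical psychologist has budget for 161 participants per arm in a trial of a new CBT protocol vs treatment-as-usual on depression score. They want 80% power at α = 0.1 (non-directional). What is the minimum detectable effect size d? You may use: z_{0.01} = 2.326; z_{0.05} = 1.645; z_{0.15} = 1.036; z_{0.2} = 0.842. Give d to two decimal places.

For two independent groups of n = 161 each: d_min = (z_{α/2} + z_β)·√(2/n).
z-sum = 1.645 + 0.842 = 2.487.
d_min = 2.487 × √(2/161) = 2.487 × 0.1115 = 0.277.

d_min ≈ 0.28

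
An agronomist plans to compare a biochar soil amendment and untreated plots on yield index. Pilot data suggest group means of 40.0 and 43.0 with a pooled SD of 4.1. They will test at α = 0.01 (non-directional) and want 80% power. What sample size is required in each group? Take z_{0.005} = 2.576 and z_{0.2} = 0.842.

Cohen's d = |M₁ − M₂| / SD_pooled = |40.0 − 43.0| / 4.1 = 3.0 / 4.1 = 0.732.
For two independent groups with equal n: n = 2·((z_{α/2} + z_β) / d)².
z_{α/2} + z_β = 2.576 + 0.842 = 3.418.
n = 2 × (3.418 / 0.732)² = 2 × 4.669² = 2 × 21.80 = 43.6.
Round up to the next whole participant.

n = 44 per group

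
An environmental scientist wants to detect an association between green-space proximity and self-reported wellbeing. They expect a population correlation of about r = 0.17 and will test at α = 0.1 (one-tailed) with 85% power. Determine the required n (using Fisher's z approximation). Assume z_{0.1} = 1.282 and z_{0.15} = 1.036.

Fisher's z: C = ½·ln((1+r)/(1−r)) = ½·ln(1.4096) = 0.1717.
n = ((z_{α} + z_β)/C)² + 3.
(1.282 + 1.036) / 0.1717 = 2.318 / 0.1717 = 13.500.
n = 13.500² + 3 = 182.26 + 3 = 185.3.
Round up.

n = 186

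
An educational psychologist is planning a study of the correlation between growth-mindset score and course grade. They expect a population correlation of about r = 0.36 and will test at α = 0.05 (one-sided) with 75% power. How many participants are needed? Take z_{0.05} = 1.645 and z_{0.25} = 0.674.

n = 41

Fisher's z: C = ½·ln((1+r)/(1−r)) = ½·ln(2.1250) = 0.3769.
n = ((z_{α} + z_β)/C)² + 3.
(1.645 + 0.674) / 0.3769 = 2.319 / 0.3769 = 6.153.
n = 6.153² + 3 = 37.86 + 3 = 40.9.
Round up.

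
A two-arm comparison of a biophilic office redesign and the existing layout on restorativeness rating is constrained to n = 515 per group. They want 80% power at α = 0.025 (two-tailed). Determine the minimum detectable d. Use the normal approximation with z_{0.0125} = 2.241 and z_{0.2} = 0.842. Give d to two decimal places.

d_min ≈ 0.19

For two independent groups of n = 515 each: d_min = (z_{α/2} + z_β)·√(2/n).
z-sum = 2.241 + 0.842 = 3.083.
d_min = 3.083 × √(2/515) = 3.083 × 0.0623 = 0.192.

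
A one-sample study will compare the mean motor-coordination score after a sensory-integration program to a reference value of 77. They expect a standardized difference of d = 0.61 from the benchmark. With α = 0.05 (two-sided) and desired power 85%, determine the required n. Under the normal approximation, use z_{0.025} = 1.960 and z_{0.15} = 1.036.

n = 25

For a one-sample test: n = ((z_{α/2} + z_β) / d)².
z_{α/2} + z_β = 1.960 + 1.036 = 2.996.
n = (2.996 / 0.61)² = 4.911² = 24.12.
Round up.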